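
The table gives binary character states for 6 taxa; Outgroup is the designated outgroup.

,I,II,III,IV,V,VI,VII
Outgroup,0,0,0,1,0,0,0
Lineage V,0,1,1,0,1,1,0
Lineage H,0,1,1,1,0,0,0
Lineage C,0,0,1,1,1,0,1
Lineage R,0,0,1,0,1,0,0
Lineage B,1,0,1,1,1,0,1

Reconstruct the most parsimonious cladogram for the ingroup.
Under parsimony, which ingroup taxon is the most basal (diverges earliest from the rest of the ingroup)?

Lineage H

Character polarity is set by the outgroup: the derived state is whichever differs from the outgroup's state, so for IV the derived state is '0', and for the remaining characters it is '1'.
I (derived state '1') is unique to Lineage B (autapomorphy; uninformative for grouping).
II (state '1') occurs in Lineage H and Lineage V but conflicts with the nesting implied by the other characters — most parsimoniously interpreted as homoplasy.
All ingroup taxa share the derived state '1' for III; it defines the ingroup but does not resolve relationships within it.
IV: derived state '0' in Lineage R and Lineage V only — synapomorphy for {Lineage R, Lineage V}.
Only Lineage B, Lineage C, Lineage R, and Lineage V show the derived state '1' for V, supporting them as a clade.
VI: derived state '1' in Lineage V only — an autapomorphy, so it tells us nothing about relationships among taxa.
VII: derived state '1' in Lineage B and Lineage C only — synapomorphy for {Lineage B, Lineage C}.
Most parsimonious ingroup topology: (((Lineage V,Lineage R),(Lineage C,Lineage B)),Lineage H).
Lineage H is sister to the clade containing all other ingroup taxa, so it is the earliest-diverging (most basal) ingroup lineage.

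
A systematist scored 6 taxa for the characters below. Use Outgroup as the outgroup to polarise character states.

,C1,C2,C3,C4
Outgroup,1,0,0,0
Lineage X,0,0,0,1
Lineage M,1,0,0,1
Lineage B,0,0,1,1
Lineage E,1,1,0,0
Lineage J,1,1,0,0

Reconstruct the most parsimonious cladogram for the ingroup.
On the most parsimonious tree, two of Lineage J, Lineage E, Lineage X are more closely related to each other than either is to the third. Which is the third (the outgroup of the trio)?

Lineage X

Character polarity is set by the outgroup: the derived state is whichever differs from the outgroup's state, so for C1 the derived state is '0', and for the remaining characters it is '1'.
Only Lineage B and Lineage X show the derived state '0' for C1, supporting them as a clade.
Only Lineage E and Lineage J show the derived state '1' for C2, supporting them as a clade.
C3: derived state '1' in Lineage B only — an autapomorphy, so it tells us nothing about relationships among taxa.
Only Lineage B, Lineage M, and Lineage X show the derived state '1' for C4, supporting them as a clade.
Most parsimonious ingroup topology: (((Lineage X,Lineage B),Lineage M),(Lineage E,Lineage J)).
Lineage E and Lineage J share a more recent common ancestor with each other than either does with Lineage X, so Lineage X is the least closely related of the three.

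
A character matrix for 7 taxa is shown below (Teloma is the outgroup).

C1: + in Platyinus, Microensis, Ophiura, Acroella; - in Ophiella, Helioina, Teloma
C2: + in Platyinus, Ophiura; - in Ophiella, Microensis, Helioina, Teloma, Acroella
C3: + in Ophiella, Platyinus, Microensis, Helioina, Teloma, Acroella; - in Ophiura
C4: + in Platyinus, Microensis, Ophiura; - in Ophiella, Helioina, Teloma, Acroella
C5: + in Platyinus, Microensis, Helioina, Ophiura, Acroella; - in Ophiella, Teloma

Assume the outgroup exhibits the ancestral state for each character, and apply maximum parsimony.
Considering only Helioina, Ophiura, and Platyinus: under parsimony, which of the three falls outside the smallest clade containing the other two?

Character polarity is set by the outgroup: the derived state is whichever differs from the outgroup's state, so for C3 the derived state is '-', and for the remaining characters it is '+'.
C1 (derived state '+') is shared by Acroella, Microensis, Ophiura, and Platyinus — a synapomorphy uniting that clade.
Only Ophiura and Platyinus show the derived state '+' for C2, supporting them as a clade.
C3 (derived state '-') is unique to Ophiura (autapomorphy; uninformative for grouping).
Only Microensis, Ophiura, and Platyinus show the derived state '+' for C4, supporting them as a clade.
C5 (derived state '+') is shared by Acroella, Helioina, Microensis, Ophiura, and Platyinus — a synapomorphy uniting that clade.
Most parsimonious ingroup topology: (((Acroella,((Platyinus,Ophiura),Microensis)),Helioina),Ophiella).
Platyinus and Ophiura share a more recent common ancestor with each other than either does with Helioina, so Helioina is the least closely related of the three.

Helioina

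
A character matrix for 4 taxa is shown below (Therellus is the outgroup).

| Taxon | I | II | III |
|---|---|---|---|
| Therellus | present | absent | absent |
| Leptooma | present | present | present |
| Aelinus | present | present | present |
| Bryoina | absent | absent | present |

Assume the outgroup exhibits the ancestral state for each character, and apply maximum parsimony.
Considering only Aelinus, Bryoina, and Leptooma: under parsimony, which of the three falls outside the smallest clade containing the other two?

Bryoina

Character polarity is set by the outgroup: the derived state is whichever differs from the outgroup's state, so for I the derived state is 'absent', and for the remaining characters it is 'present'.
I (derived state 'absent') is unique to Bryoina (autapomorphy; uninformative for grouping).
Only Aelinus and Leptooma show the derived state 'present' for II, supporting them as a clade.
All ingroup taxa share the derived state 'present' for III; it defines the ingroup but does not resolve relationships within it.
Most parsimonious ingroup topology: ((Leptooma,Aelinus),Bryoina).
Aelinus and Leptooma share a more recent common ancestor with each other than either does with Bryoina, so Bryoina is the least closely related of the three.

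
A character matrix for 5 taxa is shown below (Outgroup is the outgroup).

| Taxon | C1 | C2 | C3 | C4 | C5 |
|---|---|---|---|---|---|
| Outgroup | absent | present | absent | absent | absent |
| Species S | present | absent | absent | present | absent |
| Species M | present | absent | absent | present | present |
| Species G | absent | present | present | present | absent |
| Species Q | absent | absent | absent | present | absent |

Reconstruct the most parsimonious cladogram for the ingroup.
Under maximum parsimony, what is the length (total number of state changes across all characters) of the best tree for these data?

Character polarity is set by the outgroup: the derived state is whichever differs from the outgroup's state, so for C2 the derived state is 'absent', and for the remaining characters it is 'present'.
C1 (derived state 'present') is shared by Species M and Species S — a synapomorphy uniting that clade.
C2: derived state 'absent' in Species M, Species Q, and Species S only — synapomorphy for {Species M, Species Q, Species S}.
C3 (derived state 'present') is unique to Species G (autapomorphy; uninformative for grouping).
All ingroup taxa share the derived state 'present' for C4; it defines the ingroup but does not resolve relationships within it.
C5: derived state 'present' in Species M only — an autapomorphy, so it tells us nothing about relationships among taxa.
Most parsimonious ingroup topology: (((Species S,Species M),Species Q),Species G).
Changes per character on this tree: C1: 1; C2: 1; C3: 1; C4: 1; C5: 1.
Total = 5.

5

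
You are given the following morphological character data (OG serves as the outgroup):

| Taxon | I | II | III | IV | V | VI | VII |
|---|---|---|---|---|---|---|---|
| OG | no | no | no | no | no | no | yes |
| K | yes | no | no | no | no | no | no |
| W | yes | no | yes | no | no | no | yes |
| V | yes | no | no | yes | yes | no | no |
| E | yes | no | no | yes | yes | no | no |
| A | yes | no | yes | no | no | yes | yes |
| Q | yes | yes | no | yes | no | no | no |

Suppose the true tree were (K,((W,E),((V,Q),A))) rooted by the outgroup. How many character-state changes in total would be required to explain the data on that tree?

12

Map each character onto (K,((W,E),((V,Q),A))) (rooted by OG) and count the minimum state changes it requires (Fitch parsimony):
I: 1; II: 1; III: 2; IV: 2; V: 2; VI: 1; VII: 3.
Total tree length = 12.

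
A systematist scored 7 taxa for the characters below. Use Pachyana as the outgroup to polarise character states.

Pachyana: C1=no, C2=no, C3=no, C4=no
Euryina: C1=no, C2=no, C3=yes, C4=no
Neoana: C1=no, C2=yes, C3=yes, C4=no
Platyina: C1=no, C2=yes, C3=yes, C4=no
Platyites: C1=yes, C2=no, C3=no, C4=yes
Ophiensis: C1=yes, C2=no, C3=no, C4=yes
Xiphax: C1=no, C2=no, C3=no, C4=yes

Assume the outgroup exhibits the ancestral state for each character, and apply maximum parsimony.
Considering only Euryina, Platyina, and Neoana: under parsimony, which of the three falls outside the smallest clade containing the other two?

The outgroup has state 'no' for every character, so 'yes' is the derived state throughout.
C1 (derived state 'yes') is shared by Ophiensis and Platyites — a synapomorphy uniting that clade.
C2: derived state 'yes' in Neoana and Platyina only — synapomorphy for {Neoana, Platyina}.
C3 (derived state 'yes') is shared by Euryina, Neoana, and Platyina — a synapomorphy uniting that clade.
C4: derived state 'yes' in Ophiensis, Platyites, and Xiphax only — synapomorphy for {Ophiensis, Platyites, Xiphax}.
Most parsimonious ingroup topology: ((Euryina,(Neoana,Platyina)),((Platyites,Ophiensis),Xiphax)).
Platyina and Neoana share a more recent common ancestor with each other than either does with Euryina, so Euryina is the least closely related of the three.

Euryina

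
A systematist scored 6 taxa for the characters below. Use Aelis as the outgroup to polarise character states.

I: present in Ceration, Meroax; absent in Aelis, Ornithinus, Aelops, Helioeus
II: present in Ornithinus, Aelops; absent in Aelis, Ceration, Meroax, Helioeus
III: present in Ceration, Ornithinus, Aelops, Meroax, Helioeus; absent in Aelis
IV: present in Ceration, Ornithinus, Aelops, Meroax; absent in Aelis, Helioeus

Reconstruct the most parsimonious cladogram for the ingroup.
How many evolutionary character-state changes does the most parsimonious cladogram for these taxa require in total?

4

The outgroup has state 'absent' for every character, so 'present' is the derived state throughout.
Only Ceration and Meroax show the derived state 'present' for I, supporting them as a clade.
II: derived state 'present' in Aelops and Ornithinus only — synapomorphy for {Aelops, Ornithinus}.
All ingroup taxa share the derived state 'present' for III; it defines the ingroup but does not resolve relationships within it.
IV: derived state 'present' in Aelops, Ceration, Meroax, and Ornithinus only — synapomorphy for {Aelops, Ceration, Meroax, Ornithinus}.
Most parsimonious ingroup topology: (((Ceration,Meroax),(Ornithinus,Aelops)),Helioeus).
Changes per character on this tree: I: 1; II: 1; III: 1; IV: 1.
Total = 4.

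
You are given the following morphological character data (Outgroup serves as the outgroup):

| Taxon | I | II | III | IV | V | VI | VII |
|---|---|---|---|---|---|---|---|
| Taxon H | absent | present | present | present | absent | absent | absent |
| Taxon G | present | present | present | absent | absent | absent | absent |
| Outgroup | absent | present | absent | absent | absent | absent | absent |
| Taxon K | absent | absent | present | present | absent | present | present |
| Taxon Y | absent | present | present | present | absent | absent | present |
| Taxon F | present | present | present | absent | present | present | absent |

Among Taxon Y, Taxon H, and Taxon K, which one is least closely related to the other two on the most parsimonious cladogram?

Character polarity is set by the outgroup: the derived state is whichever differs from the outgroup's state, so for II the derived state is 'absent', and for the remaining characters it is 'present'.
I (derived state 'present') is shared by Taxon F and Taxon G — a synapomorphy uniting that clade.
II (derived state 'absent') is unique to Taxon K (autapomorphy; uninformative for grouping).
All ingroup taxa share the derived state 'present' for III; it defines the ingroup but does not resolve relationships within it.
IV: derived state 'present' in Taxon H, Taxon K, and Taxon Y only — synapomorphy for {Taxon H, Taxon K, Taxon Y}.
V (derived state 'present') is unique to Taxon F (autapomorphy; uninformative for grouping).
VI (state 'present') occurs in Taxon F and Taxon K but conflicts with the nesting implied by the other characters — most parsimoniously interpreted as homoplasy.
VII (derived state 'present') is shared by Taxon K and Taxon Y — a synapomorphy uniting that clade.
Most parsimonious ingroup topology: (((Taxon Y,Taxon K),Taxon H),(Taxon G,Taxon F)).
Taxon Y and Taxon K share a more recent common ancestor with each other than either does with Taxon H, so Taxon H is the least closely related of the three.

Taxon H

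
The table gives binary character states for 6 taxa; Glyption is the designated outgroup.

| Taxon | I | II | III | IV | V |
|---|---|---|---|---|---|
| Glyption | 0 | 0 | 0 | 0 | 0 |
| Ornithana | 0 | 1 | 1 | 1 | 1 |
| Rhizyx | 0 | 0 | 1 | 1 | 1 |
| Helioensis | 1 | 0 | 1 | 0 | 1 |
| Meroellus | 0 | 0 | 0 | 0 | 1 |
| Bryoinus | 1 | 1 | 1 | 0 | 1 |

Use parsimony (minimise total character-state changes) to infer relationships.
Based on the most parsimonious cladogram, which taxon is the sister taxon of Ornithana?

Rhizyx

The outgroup has state '0' for every character, so '1' is the derived state throughout.
Only Bryoinus and Helioensis show the derived state '1' for I, supporting them as a clade.
II (state '1') occurs in Bryoinus and Ornithana but conflicts with the nesting implied by the other characters — most parsimoniously interpreted as homoplasy.
III (derived state '1') is shared by Bryoinus, Helioensis, Ornithana, and Rhizyx — a synapomorphy uniting that clade.
IV (derived state '1') is shared by Ornithana and Rhizyx — a synapomorphy uniting that clade.
V (derived state '1') is shared by all ingroup taxa — unites the whole ingroup.
Most parsimonious ingroup topology: (((Ornithana,Rhizyx),(Helioensis,Bryoinus)),Meroellus).
Ornithana and Rhizyx form a cherry on this tree, so they are sister taxa.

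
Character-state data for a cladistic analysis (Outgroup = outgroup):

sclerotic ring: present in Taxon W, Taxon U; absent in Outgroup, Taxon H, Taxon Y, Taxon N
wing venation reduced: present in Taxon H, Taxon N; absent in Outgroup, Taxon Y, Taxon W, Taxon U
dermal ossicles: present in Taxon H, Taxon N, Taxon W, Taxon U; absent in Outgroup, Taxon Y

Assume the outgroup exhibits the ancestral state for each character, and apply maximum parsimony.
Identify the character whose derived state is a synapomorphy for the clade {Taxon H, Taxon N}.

wing venation reduced

The outgroup has state 'absent' for every character, so 'present' is the derived state throughout.
Only Taxon U and Taxon W show the derived state 'present' for sclerotic ring, supporting them as a clade.
wing venation reduced: derived state 'present' in Taxon H and Taxon N only — synapomorphy for {Taxon H, Taxon N}.
dermal ossicles: derived state 'present' in Taxon H, Taxon N, Taxon U, and Taxon W only — synapomorphy for {Taxon H, Taxon N, Taxon U, Taxon W}.
Most parsimonious ingroup topology: (((Taxon H,Taxon N),(Taxon W,Taxon U)),Taxon Y).
The clade {Taxon H, Taxon N} is supported by wing venation reduced: its derived state 'present' occurs in exactly those taxa and in no other taxon (including the outgroup).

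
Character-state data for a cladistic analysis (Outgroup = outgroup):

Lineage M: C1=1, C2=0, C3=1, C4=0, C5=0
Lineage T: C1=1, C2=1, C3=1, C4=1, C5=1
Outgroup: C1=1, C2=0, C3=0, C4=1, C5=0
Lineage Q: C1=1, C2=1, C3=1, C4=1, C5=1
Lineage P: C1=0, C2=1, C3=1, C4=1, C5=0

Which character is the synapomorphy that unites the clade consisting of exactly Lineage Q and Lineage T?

C5

Character polarity is set by the outgroup: the derived state is whichever differs from the outgroup's state, so for C1, C4 the derived state is '0', and for the remaining characters it is '1'.
C1: derived state '0' in Lineage P only — an autapomorphy, so it tells us nothing about relationships among taxa.
Only Lineage P, Lineage Q, and Lineage T show the derived state '1' for C2, supporting them as a clade.
All ingroup taxa share the derived state '1' for C3; it defines the ingroup but does not resolve relationships within it.
C4 (derived state '0') is unique to Lineage M (autapomorphy; uninformative for grouping).
Only Lineage Q and Lineage T show the derived state '1' for C5, supporting them as a clade.
Most parsimonious ingroup topology: ((Lineage P,(Lineage Q,Lineage T)),Lineage M).
The clade {Lineage Q, Lineage T} is supported by C5: its derived state '1' occurs in exactly those taxa and in no other taxon (including the outgroup).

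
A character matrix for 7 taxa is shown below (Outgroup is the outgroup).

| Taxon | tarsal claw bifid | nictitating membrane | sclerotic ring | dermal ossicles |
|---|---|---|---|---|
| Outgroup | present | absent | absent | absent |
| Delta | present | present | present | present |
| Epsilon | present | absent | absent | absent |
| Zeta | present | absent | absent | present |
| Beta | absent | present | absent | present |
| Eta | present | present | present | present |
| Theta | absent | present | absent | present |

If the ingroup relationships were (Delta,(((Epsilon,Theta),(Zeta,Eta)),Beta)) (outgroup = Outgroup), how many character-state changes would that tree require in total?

Map each character onto (Delta,(((Epsilon,Theta),(Zeta,Eta)),Beta)) (rooted by Outgroup) and count the minimum state changes it requires (Fitch parsimony):
tarsal claw bifid: 2; nictitating membrane: 3; sclerotic ring: 2; dermal ossicles: 2.
Total tree length = 9.

9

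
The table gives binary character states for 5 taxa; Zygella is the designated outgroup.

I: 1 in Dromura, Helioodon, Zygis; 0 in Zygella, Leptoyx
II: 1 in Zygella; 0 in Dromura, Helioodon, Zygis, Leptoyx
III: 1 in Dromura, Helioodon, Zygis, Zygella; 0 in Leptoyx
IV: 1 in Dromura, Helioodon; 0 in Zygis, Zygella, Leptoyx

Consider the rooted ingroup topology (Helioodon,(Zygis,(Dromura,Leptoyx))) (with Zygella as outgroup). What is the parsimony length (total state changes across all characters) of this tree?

Map each character onto (Helioodon,(Zygis,(Dromura,Leptoyx))) (rooted by Zygella) and count the minimum state changes it requires (Fitch parsimony):
I: 2; II: 1; III: 1; IV: 2.
Total tree length = 6.

6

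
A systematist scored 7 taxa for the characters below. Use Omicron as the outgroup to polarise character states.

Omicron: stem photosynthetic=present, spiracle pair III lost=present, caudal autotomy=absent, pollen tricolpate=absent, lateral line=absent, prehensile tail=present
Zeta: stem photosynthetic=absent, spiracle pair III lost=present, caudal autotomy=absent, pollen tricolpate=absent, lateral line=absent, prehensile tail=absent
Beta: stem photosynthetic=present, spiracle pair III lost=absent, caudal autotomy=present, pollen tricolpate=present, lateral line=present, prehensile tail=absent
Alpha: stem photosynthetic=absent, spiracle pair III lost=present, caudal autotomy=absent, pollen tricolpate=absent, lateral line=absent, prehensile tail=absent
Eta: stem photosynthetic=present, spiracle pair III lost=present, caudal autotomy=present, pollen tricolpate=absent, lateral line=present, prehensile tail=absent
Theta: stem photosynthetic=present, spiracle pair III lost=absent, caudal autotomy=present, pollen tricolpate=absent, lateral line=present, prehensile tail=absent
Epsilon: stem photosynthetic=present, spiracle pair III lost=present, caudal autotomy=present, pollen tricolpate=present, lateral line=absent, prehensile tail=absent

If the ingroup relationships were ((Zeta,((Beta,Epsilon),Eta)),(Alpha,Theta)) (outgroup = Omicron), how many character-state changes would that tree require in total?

Map each character onto ((Zeta,((Beta,Epsilon),Eta)),(Alpha,Theta)) (rooted by Omicron) and count the minimum state changes it requires (Fitch parsimony):
stem photosynthetic: 2; spiracle pair III lost: 2; caudal autotomy: 2; pollen tricolpate: 1; lateral line: 3; prehensile tail: 1.
Total tree length = 11.

11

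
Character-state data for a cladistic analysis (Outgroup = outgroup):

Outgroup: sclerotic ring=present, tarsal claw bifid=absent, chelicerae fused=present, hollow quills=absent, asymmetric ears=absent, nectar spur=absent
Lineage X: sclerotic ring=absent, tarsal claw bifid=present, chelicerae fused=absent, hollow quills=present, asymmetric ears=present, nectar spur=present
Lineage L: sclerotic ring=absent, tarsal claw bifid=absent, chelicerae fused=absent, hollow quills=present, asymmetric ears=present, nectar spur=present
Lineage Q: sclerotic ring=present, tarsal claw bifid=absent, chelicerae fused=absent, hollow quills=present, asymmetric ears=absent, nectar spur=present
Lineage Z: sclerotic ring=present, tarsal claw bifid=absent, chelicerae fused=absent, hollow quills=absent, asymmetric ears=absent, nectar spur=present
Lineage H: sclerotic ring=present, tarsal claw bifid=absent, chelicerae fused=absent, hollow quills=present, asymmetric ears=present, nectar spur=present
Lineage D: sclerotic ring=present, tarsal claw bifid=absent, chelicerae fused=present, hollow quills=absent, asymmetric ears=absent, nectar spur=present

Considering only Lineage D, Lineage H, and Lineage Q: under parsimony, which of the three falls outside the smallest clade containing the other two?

Lineage D

Character polarity is set by the outgroup: the derived state is whichever differs from the outgroup's state, so for sclerotic ring, chelicerae fused the derived state is 'absent', and for the remaining characters it is 'present'.
sclerotic ring: derived state 'absent' in Lineage L and Lineage X only — synapomorphy for {Lineage L, Lineage X}.
tarsal claw bifid (derived state 'present') is unique to Lineage X (autapomorphy; uninformative for grouping).
Only Lineage H, Lineage L, Lineage Q, Lineage X, and Lineage Z show the derived state 'absent' for chelicerae fused, supporting them as a clade.
hollow quills (derived state 'present') is shared by Lineage H, Lineage L, Lineage Q, and Lineage X — a synapomorphy uniting that clade.
asymmetric ears: derived state 'present' in Lineage H, Lineage L, and Lineage X only — synapomorphy for {Lineage H, Lineage L, Lineage X}.
nectar spur (derived state 'present') is shared by all ingroup taxa — unites the whole ingroup.
Most parsimonious ingroup topology: (((Lineage Q,((Lineage L,Lineage X),Lineage H)),Lineage Z),Lineage D).
Lineage Q and Lineage H share a more recent common ancestor with each other than either does with Lineage D, so Lineage D is the least closely related of the three.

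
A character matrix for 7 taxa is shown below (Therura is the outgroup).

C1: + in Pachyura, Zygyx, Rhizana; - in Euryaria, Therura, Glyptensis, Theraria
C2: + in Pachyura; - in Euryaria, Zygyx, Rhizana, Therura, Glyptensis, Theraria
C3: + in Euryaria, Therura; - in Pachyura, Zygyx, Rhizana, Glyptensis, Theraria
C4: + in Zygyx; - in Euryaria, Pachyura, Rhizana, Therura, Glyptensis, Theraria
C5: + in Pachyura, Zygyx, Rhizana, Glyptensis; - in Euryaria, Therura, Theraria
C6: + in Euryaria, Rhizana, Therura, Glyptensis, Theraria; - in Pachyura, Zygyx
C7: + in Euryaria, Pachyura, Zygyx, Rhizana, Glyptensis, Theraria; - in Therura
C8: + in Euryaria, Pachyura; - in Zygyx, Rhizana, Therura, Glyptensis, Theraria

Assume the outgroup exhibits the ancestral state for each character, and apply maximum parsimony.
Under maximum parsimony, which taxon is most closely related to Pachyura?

Zygyx

Character polarity is set by the outgroup: the derived state is whichever differs from the outgroup's state, so for C3, C6 the derived state is '-', and for the remaining characters it is '+'.
C1: derived state '+' in Pachyura, Rhizana, and Zygyx only — synapomorphy for {Pachyura, Rhizana, Zygyx}.
C2 (derived state '+') is unique to Pachyura (autapomorphy; uninformative for grouping).
C3 (derived state '-') is shared by Glyptensis, Pachyura, Rhizana, Theraria, and Zygyx — a synapomorphy uniting that clade.
C4: derived state '+' in Zygyx only — an autapomorphy, so it tells us nothing about relationships among taxa.
C5: derived state '+' in Glyptensis, Pachyura, Rhizana, and Zygyx only — synapomorphy for {Glyptensis, Pachyura, Rhizana, Zygyx}.
Only Pachyura and Zygyx show the derived state '-' for C6, supporting them as a clade.
C7 (derived state '+') is shared by all ingroup taxa — unites the whole ingroup.
C8 (state '+') occurs in Euryaria and Pachyura but conflicts with the nesting implied by the other characters — most parsimoniously interpreted as homoplasy.
Most parsimonious ingroup topology: (Euryaria,((((Pachyura,Zygyx),Rhizana),Glyptensis),Theraria)).
Pachyura and Zygyx form a cherry on this tree, so they are sister taxa.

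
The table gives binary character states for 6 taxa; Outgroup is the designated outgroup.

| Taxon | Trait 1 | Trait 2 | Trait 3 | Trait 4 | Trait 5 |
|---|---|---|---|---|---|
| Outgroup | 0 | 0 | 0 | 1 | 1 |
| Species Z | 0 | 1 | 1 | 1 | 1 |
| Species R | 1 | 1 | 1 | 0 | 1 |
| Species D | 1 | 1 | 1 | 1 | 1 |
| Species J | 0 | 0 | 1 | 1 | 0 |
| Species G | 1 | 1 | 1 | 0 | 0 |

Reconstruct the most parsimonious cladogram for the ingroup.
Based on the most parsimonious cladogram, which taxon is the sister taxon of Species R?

Species G

Character polarity is set by the outgroup: the derived state is whichever differs from the outgroup's state, so for Trait 4, Trait 5 the derived state is '0', and for the remaining characters it is '1'.
Trait 1 (derived state '1') is shared by Species D, Species G, and Species R — a synapomorphy uniting that clade.
Trait 2: derived state '1' in Species D, Species G, Species R, and Species Z only — synapomorphy for {Species D, Species G, Species R, Species Z}.
All ingroup taxa share the derived state '1' for Trait 3; it defines the ingroup but does not resolve relationships within it.
Only Species G and Species R show the derived state '0' for Trait 4, supporting them as a clade.
Trait 5 (state '0') occurs in Species G and Species J but conflicts with the nesting implied by the other characters — most parsimoniously interpreted as homoplasy.
Most parsimonious ingroup topology: ((Species Z,((Species R,Species G),Species D)),Species J).
Species R and Species G form a cherry on this tree, so they are sister taxa.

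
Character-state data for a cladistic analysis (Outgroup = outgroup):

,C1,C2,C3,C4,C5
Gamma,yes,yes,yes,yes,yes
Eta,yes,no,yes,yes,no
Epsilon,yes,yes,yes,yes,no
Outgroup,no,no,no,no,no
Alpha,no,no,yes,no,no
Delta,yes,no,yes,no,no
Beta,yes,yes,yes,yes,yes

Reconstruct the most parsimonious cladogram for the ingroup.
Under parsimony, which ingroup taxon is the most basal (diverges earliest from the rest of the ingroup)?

Alpha

The outgroup has state 'no' for every character, so 'yes' is the derived state throughout.
C1: derived state 'yes' in Beta, Delta, Epsilon, Eta, and Gamma only — synapomorphy for {Beta, Delta, Epsilon, Eta, Gamma}.
C2 (derived state 'yes') is shared by Beta, Epsilon, and Gamma — a synapomorphy uniting that clade.
All ingroup taxa share the derived state 'yes' for C3; it defines the ingroup but does not resolve relationships within it.
C4: derived state 'yes' in Beta, Epsilon, Eta, and Gamma only — synapomorphy for {Beta, Epsilon, Eta, Gamma}.
C5 (derived state 'yes') is shared by Beta and Gamma — a synapomorphy uniting that clade.
Most parsimonious ingroup topology: ((((Epsilon,(Gamma,Beta)),Eta),Delta),Alpha).
Alpha is sister to the clade containing all other ingroup taxa, so it is the earliest-diverging (most basal) ingroup lineage.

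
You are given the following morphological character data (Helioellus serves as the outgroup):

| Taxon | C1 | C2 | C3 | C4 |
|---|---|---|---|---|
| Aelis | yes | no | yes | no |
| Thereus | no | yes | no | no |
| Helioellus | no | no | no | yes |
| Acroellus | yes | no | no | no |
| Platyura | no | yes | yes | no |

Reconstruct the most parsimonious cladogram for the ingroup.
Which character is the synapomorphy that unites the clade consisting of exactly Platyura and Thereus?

C2

Character polarity is set by the outgroup: the derived state is whichever differs from the outgroup's state, so for C4 the derived state is 'no', and for the remaining characters it is 'yes'.
C1: derived state 'yes' in Acroellus and Aelis only — synapomorphy for {Acroellus, Aelis}.
Only Platyura and Thereus show the derived state 'yes' for C2, supporting them as a clade.
C3 (state 'yes') occurs in Aelis and Platyura but conflicts with the nesting implied by the other characters — most parsimoniously interpreted as homoplasy.
C4 (derived state 'no') is shared by all ingroup taxa — unites the whole ingroup.
Most parsimonious ingroup topology: ((Aelis,Acroellus),(Thereus,Platyura)).
The clade {Platyura, Thereus} is supported by C2: its derived state 'yes' occurs in exactly those taxa and in no other taxon (including the outgroup).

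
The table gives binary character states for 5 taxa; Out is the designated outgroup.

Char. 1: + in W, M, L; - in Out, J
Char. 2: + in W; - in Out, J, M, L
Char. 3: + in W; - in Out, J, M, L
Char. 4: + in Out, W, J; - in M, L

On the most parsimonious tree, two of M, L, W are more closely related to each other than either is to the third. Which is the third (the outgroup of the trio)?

W

Character polarity is set by the outgroup: the derived state is whichever differs from the outgroup's state, so for Char. 4 the derived state is '-', and for the remaining characters it is '+'.
Char. 1: derived state '+' in L, M, and W only — synapomorphy for {L, M, W}.
Char. 2: derived state '+' in W only — an autapomorphy, so it tells us nothing about relationships among taxa.
Char. 3 (derived state '+') is unique to W (autapomorphy; uninformative for grouping).
Only L and M show the derived state '-' for Char. 4, supporting them as a clade.
Most parsimonious ingroup topology: ((W,(M,L)),J).
M and L share a more recent common ancestor with each other than either does with W, so W is the least closely related of the three.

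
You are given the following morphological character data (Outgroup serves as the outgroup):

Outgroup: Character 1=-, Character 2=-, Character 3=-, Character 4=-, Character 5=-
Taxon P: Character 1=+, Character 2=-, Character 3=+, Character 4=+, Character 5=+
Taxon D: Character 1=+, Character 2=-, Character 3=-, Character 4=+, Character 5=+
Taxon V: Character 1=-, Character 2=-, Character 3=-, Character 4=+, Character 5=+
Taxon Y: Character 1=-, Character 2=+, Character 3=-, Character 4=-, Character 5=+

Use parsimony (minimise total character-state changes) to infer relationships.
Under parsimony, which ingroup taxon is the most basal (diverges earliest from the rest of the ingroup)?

The outgroup has state '-' for every character, so '+' is the derived state throughout.
Character 1: derived state '+' in Taxon D and Taxon P only — synapomorphy for {Taxon D, Taxon P}.
Character 2: derived state '+' in Taxon Y only — an autapomorphy, so it tells us nothing about relationships among taxa.
Character 3: derived state '+' in Taxon P only — an autapomorphy, so it tells us nothing about relationships among taxa.
Character 4 (derived state '+') is shared by Taxon D, Taxon P, and Taxon V — a synapomorphy uniting that clade.
Character 5 (derived state '+') is shared by all ingroup taxa — unites the whole ingroup.
Most parsimonious ingroup topology: (((Taxon P,Taxon D),Taxon V),Taxon Y).
Taxon Y is sister to the clade containing all other ingroup taxa, so it is the earliest-diverging (most basal) ingroup lineage.

Taxon Y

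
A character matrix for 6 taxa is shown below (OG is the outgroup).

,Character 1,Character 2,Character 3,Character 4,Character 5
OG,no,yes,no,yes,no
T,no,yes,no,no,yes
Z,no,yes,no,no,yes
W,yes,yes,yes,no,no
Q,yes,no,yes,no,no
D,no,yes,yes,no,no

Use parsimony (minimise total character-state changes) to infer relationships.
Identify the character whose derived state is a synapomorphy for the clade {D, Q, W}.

Character 3

Character polarity is set by the outgroup: the derived state is whichever differs from the outgroup's state, so for Character 2, Character 4 the derived state is 'no', and for the remaining characters it is 'yes'.
Character 1: derived state 'yes' in Q and W only — synapomorphy for {Q, W}.
Character 2 (derived state 'no') is unique to Q (autapomorphy; uninformative for grouping).
Only D, Q, and W show the derived state 'yes' for Character 3, supporting them as a clade.
All ingroup taxa share the derived state 'no' for Character 4; it defines the ingroup but does not resolve relationships within it.
Character 5: derived state 'yes' in T and Z only — synapomorphy for {T, Z}.
Most parsimonious ingroup topology: ((T,Z),((W,Q),D)).
The clade {D, Q, W} is supported by Character 3: its derived state 'yes' occurs in exactly those taxa and in no other taxon (including the outgroup).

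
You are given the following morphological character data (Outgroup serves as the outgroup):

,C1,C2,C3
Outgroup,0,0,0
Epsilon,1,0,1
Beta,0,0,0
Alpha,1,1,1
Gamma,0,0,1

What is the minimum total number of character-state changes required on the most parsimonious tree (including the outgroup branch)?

3

The outgroup has state '0' for every character, so '1' is the derived state throughout.
C1 (derived state '1') is shared by Alpha and Epsilon — a synapomorphy uniting that clade.
C2 (derived state '1') is unique to Alpha (autapomorphy; uninformative for grouping).
Only Alpha, Epsilon, and Gamma show the derived state '1' for C3, supporting them as a clade.
Most parsimonious ingroup topology: (((Epsilon,Alpha),Gamma),Beta).
Changes per character on this tree: C1: 1; C2: 1; C3: 1.
Total = 3.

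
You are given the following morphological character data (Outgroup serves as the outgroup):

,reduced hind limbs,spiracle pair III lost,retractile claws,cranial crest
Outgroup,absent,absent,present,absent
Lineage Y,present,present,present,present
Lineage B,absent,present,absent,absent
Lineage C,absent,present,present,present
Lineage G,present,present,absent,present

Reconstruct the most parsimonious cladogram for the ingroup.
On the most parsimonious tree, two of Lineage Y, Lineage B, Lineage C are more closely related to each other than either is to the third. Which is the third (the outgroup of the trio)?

Character polarity is set by the outgroup: the derived state is whichever differs from the outgroup's state, so for retractile claws the derived state is 'absent', and for the remaining characters it is 'present'.
Only Lineage G and Lineage Y show the derived state 'present' for reduced hind limbs, supporting them as a clade.
All ingroup taxa share the derived state 'present' for spiracle pair III lost; it defines the ingroup but does not resolve relationships within it.
retractile claws (state 'absent') occurs in Lineage B and Lineage G but conflicts with the nesting implied by the other characters — most parsimoniously interpreted as homoplasy.
Only Lineage C, Lineage G, and Lineage Y show the derived state 'present' for cranial crest, supporting them as a clade.
Most parsimonious ingroup topology: (((Lineage Y,Lineage G),Lineage C),Lineage B).
Lineage C and Lineage Y share a more recent common ancestor with each other than either does with Lineage B, so Lineage B is the least closely related of the three.

Lineage B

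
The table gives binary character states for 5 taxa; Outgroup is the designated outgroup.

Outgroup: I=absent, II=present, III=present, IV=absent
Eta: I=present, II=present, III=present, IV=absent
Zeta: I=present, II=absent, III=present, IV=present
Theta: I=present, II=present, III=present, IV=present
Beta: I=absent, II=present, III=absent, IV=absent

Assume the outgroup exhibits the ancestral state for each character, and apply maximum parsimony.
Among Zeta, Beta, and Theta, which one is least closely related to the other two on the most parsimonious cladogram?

Beta

Character polarity is set by the outgroup: the derived state is whichever differs from the outgroup's state, so for II, III the derived state is 'absent', and for the remaining characters it is 'present'.
I (derived state 'present') is shared by Eta, Theta, and Zeta — a synapomorphy uniting that clade.
II (derived state 'absent') is unique to Zeta (autapomorphy; uninformative for grouping).
III: derived state 'absent' in Beta only — an autapomorphy, so it tells us nothing about relationships among taxa.
Only Theta and Zeta show the derived state 'present' for IV, supporting them as a clade.
Most parsimonious ingroup topology: ((Eta,(Zeta,Theta)),Beta).
Zeta and Theta share a more recent common ancestor with each other than either does with Beta, so Beta is the least closely related of the three.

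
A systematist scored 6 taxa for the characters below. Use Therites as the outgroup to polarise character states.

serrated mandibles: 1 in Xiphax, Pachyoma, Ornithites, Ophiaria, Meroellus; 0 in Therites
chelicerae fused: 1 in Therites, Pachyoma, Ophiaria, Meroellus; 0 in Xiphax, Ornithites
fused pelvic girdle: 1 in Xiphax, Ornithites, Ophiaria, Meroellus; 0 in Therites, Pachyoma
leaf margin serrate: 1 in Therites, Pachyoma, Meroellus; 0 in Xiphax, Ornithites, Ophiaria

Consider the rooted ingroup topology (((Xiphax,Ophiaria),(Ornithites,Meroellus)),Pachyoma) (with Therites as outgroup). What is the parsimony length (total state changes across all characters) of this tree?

6

Map each character onto (((Xiphax,Ophiaria),(Ornithites,Meroellus)),Pachyoma) (rooted by Therites) and count the minimum state changes it requires (Fitch parsimony):
serrated mandibles: 1; chelicerae fused: 2; fused pelvic girdle: 1; leaf margin serrate: 2.
Total tree length = 6.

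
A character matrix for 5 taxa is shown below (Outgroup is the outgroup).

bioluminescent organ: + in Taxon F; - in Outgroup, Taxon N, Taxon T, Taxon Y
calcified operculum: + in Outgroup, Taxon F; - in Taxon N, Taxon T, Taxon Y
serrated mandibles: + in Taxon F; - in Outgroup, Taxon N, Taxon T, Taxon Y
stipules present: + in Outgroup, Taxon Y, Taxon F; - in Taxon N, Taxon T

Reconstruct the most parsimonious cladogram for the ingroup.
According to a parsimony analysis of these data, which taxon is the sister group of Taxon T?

Taxon N

Character polarity is set by the outgroup: the derived state is whichever differs from the outgroup's state, so for calcified operculum, stipules present the derived state is '-', and for the remaining characters it is '+'.
bioluminescent organ: derived state '+' in Taxon F only — an autapomorphy, so it tells us nothing about relationships among taxa.
calcified operculum: derived state '-' in Taxon N, Taxon T, and Taxon Y only — synapomorphy for {Taxon N, Taxon T, Taxon Y}.
serrated mandibles (derived state '+') is unique to Taxon F (autapomorphy; uninformative for grouping).
Only Taxon N and Taxon T show the derived state '-' for stipules present, supporting them as a clade.
Most parsimonious ingroup topology: (((Taxon N,Taxon T),Taxon Y),Taxon F).
Taxon T and Taxon N form a cherry on this tree, so they are sister taxa.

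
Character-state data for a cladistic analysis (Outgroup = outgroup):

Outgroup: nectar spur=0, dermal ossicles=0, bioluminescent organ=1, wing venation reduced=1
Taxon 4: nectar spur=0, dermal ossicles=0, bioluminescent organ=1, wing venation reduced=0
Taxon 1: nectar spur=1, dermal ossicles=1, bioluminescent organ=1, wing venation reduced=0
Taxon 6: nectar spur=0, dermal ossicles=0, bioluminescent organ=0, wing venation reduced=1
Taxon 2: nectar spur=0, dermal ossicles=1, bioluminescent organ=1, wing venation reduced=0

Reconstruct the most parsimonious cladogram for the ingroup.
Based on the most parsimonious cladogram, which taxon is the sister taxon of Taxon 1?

Taxon 2

Character polarity is set by the outgroup: the derived state is whichever differs from the outgroup's state, so for bioluminescent organ, wing venation reduced the derived state is '0', and for the remaining characters it is '1'.
nectar spur (derived state '1') is unique to Taxon 1 (autapomorphy; uninformative for grouping).
dermal ossicles: derived state '1' in Taxon 1 and Taxon 2 only — synapomorphy for {Taxon 1, Taxon 2}.
bioluminescent organ: derived state '0' in Taxon 6 only — an autapomorphy, so it tells us nothing about relationships among taxa.
Only Taxon 1, Taxon 2, and Taxon 4 show the derived state '0' for wing venation reduced, supporting them as a clade.
Most parsimonious ingroup topology: ((Taxon 4,(Taxon 1,Taxon 2)),Taxon 6).
Taxon 1 and Taxon 2 form a cherry on this tree, so they are sister taxa.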